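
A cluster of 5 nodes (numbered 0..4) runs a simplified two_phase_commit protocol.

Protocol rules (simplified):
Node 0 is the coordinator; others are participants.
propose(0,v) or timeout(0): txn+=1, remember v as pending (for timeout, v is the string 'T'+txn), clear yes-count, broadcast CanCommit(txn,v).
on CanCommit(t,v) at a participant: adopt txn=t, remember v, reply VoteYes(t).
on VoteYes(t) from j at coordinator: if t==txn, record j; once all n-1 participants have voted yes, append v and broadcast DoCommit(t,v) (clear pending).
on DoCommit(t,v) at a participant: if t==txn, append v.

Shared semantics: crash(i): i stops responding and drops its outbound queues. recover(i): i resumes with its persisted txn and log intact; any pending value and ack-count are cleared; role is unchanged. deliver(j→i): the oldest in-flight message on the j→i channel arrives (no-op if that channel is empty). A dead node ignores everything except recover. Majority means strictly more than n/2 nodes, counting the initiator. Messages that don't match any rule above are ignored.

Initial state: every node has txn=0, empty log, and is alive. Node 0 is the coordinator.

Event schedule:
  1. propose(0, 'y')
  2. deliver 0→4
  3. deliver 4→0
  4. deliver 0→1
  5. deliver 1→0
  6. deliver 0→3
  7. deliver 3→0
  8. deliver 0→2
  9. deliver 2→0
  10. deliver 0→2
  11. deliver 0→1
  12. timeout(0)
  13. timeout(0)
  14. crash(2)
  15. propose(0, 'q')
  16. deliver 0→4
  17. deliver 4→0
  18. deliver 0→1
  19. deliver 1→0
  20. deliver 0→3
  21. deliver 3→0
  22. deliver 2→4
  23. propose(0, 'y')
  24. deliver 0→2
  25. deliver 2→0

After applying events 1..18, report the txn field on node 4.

e1 propose(0,'y'): 0[coor,t=1,-]
e2 deliver 0→4: 4[part,t=1,-]
e3 deliver 4→0: ·
e4 deliver 0→1: 1[part,t=1,-]
e5 deliver 1→0: ·
e6 deliver 0→3: 3[part,t=1,-]
e7 deliver 3→0: ·
e8 deliver 0→2: 2[part,t=1,-]
e9 deliver 2→0: 0[coor,t=1,y]
e10 deliver 0→2: 2[part,t=1,y]
e11 deliver 0→1: 1[part,t=1,y]
e12 timeout(0): 0[coor,t=2,y]
e13 timeout(0): 0[coor,t=3,y]
e14 crash(2): 2[✗part,t=1,y]
e15 propose(0,'q'): 0[coor,t=4,y]
e16 deliver 0→4: 4[part,t=1,y]
e17 deliver 4→0: ·
e18 deliver 0→1: 1[part,t=2,y]

1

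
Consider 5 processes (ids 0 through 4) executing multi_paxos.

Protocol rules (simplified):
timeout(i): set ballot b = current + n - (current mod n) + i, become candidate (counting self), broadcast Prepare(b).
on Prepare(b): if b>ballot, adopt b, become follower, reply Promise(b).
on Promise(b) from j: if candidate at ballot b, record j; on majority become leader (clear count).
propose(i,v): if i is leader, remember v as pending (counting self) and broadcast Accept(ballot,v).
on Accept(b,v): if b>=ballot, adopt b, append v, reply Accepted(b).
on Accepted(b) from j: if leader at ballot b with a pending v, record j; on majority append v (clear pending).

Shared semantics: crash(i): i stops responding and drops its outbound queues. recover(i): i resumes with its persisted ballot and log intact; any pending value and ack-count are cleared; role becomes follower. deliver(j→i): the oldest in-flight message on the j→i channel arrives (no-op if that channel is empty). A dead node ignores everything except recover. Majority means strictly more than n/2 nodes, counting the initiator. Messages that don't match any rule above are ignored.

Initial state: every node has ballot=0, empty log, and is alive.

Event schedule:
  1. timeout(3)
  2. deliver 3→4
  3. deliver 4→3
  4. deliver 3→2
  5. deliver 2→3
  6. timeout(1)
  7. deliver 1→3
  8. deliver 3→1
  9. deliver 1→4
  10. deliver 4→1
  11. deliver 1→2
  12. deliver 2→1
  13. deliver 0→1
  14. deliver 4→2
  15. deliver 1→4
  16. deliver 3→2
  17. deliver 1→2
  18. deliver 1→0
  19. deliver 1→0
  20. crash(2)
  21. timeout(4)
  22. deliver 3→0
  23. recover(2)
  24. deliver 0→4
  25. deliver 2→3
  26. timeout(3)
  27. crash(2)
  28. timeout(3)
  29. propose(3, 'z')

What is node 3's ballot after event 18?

1. timeout(3):  <3:cand b8 ->
2. deliver 3→4:  <4:foll b8 ->
3. deliver 4→3:  nop
4. deliver 3→2:  <2:foll b8 ->
5. deliver 2→3:  <3:lead b8 ->
6. timeout(1):  <1:cand b6 ->
7. deliver 1→3:  nop
8. deliver 3→1:  <1:foll b8 ->
9. deliver 1→4:  nop
10. deliver 4→1:  nop
11. deliver 1→2:  nop
12. deliver 2→1:  nop
13. deliver 0→1:  nop
14. deliver 4→2:  nop
15. deliver 1→4:  nop
16. deliver 3→2:  nop
17. deliver 1→2:  nop
18. deliver 1→0:  <0:foll b6 ->

8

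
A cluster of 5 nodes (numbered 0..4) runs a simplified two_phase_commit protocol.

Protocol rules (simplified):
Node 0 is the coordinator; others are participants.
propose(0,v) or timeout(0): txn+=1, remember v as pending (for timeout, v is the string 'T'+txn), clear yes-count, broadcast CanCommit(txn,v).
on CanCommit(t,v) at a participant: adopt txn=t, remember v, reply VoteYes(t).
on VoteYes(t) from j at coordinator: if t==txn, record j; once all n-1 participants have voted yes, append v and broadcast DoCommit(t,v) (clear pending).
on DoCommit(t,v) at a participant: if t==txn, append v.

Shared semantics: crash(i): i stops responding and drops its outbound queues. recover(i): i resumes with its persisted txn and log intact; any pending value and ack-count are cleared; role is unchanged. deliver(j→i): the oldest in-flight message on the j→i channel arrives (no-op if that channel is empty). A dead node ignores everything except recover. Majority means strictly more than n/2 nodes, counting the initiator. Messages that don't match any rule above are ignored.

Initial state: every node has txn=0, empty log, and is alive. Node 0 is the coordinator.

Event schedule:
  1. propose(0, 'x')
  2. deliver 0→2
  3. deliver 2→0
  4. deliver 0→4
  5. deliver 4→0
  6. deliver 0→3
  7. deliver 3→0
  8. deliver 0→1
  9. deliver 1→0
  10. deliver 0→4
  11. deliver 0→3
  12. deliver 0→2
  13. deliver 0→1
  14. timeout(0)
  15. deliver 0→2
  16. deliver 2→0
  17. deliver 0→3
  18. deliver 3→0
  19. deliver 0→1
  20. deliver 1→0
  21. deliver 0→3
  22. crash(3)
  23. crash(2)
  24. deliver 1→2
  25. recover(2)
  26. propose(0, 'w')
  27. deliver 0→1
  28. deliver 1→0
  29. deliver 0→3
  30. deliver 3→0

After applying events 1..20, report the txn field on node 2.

1. propose(0,'x'):  <0:coor t1 ->
2. deliver 0→2:  <2:part t1 ->
3. deliver 2→0:  nop
4. deliver 0→4:  <4:part t1 ->
5. deliver 4→0:  nop
6. deliver 0→3:  <3:part t1 ->
7. deliver 3→0:  nop
8. deliver 0→1:  <1:part t1 ->
9. deliver 1→0:  <0:coor t1 x>
10. deliver 0→4:  <4:part t1 x>
11. deliver 0→3:  <3:part t1 x>
12. deliver 0→2:  <2:part t1 x>
13. deliver 0→1:  <1:part t1 x>
14. timeout(0):  <0:coor t2 x>
15. deliver 0→2:  <2:part t2 x>
16. deliver 2→0:  nop
17. deliver 0→3:  <3:part t2 x>
18. deliver 3→0:  nop
19. deliver 0→1:  <1:part t2 x>
20. deliver 1→0:  nop

2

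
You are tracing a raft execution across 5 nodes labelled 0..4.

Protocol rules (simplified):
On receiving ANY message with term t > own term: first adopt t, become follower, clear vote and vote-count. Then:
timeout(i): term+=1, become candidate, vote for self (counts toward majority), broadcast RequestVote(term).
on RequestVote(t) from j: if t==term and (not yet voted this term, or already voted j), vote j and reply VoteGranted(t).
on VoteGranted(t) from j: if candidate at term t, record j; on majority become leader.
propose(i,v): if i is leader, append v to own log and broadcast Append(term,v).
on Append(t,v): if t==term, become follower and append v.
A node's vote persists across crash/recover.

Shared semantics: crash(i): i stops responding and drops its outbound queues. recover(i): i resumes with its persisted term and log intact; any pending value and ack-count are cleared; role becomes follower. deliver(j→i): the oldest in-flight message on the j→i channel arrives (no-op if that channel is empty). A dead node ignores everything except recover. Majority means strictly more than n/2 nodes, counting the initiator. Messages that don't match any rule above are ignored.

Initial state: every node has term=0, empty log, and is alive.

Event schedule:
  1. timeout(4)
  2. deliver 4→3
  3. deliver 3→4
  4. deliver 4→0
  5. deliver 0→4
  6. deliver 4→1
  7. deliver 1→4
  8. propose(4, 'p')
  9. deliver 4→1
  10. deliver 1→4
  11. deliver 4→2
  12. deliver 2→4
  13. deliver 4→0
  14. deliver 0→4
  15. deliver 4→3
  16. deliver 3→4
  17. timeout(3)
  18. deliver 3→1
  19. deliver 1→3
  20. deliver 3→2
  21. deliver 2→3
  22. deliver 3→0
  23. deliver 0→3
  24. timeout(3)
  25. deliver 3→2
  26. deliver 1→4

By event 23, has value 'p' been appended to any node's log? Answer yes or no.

yes

step 1 timeout(4): 4={cand,t=1,log=-}
step 2 deliver 4→3: 3={foll,t=1,log=-}
step 3 deliver 3→4: —
step 4 deliver 4→0: 0={foll,t=1,log=-}
step 5 deliver 0→4: 4={lead,t=1,log=-}
step 6 deliver 4→1: 1={foll,t=1,log=-}
step 7 deliver 1→4: —
step 8 propose(4,'p'): 4={lead,t=1,log=p}
step 9 deliver 4→1: 1={foll,t=1,log=p}
step 10 deliver 1→4: —
step 11 deliver 4→2: 2={foll,t=1,log=-}
step 12 deliver 2→4: —
step 13 deliver 4→0: 0={foll,t=1,log=p}
step 14 deliver 0→4: —
step 15 deliver 4→3: 3={foll,t=1,log=p}
step 16 deliver 3→4: —
step 17 timeout(3): 3={cand,t=2,log=p}
step 18 deliver 3→1: 1={foll,t=2,log=p}
step 19 deliver 1→3: —
step 20 deliver 3→2: 2={foll,t=2,log=-}
step 21 deliver 2→3: 3={lead,t=2,log=p}
step 22 deliver 3→0: 0={foll,t=2,log=p}
step 23 deliver 0→3: —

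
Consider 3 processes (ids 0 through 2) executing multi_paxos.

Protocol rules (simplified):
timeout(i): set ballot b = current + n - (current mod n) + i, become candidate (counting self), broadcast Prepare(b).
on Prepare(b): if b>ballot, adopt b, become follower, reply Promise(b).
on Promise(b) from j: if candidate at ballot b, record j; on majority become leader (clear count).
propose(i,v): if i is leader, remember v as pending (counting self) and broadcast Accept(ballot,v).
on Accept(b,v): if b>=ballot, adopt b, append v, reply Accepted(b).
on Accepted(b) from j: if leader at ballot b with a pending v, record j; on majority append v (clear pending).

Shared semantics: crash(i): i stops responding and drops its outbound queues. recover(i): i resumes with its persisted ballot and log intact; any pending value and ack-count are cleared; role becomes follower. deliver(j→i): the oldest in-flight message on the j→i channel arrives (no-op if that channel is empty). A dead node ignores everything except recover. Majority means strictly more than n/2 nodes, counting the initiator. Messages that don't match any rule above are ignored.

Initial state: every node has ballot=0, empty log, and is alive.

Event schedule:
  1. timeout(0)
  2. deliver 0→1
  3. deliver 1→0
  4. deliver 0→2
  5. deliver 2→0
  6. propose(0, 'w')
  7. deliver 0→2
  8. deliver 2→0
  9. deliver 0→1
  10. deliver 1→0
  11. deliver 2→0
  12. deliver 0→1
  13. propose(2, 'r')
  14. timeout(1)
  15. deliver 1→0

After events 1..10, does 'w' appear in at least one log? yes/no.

after 1 — timeout(0): n0:cand/b3/[-]
after 2 — deliver 0→1: n1:foll/b3/[-]
after 3 — deliver 1→0: n0:lead/b3/[-]
after 4 — deliver 0→2: n2:foll/b3/[-]
after 5 — deliver 2→0: ·
after 6 — propose(0,'w'): ·
after 7 — deliver 0→2: n2:foll/b3/[w]
after 8 — deliver 2→0: n0:lead/b3/[w]
after 9 — deliver 0→1: n1:foll/b3/[w]
after 10 — deliver 1→0: ·

yes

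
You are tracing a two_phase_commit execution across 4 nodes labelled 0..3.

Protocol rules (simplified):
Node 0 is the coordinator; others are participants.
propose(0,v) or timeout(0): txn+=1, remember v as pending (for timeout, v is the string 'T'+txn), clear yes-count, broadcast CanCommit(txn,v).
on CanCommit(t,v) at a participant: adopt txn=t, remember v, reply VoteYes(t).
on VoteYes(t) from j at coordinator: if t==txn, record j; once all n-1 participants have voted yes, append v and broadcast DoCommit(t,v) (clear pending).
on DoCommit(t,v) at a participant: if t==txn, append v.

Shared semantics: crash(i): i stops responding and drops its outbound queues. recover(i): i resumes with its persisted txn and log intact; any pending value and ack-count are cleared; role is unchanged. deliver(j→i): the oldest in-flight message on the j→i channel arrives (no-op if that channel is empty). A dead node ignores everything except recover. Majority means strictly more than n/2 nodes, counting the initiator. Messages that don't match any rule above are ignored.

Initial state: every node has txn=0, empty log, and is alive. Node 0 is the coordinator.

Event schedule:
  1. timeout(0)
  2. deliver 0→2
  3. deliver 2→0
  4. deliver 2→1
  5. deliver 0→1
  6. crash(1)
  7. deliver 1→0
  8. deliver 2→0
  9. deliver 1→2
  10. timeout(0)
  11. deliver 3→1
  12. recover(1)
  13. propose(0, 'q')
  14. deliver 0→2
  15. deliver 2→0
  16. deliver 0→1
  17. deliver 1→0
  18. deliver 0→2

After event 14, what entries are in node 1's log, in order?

1. timeout(0):  <0:coor t1 ->
2. deliver 0→2:  <2:part t1 ->
3. deliver 2→0:  nop
4. deliver 2→1:  nop
5. deliver 0→1:  <1:part t1 ->
6. crash(1):  <1:✗part t1 ->
7. deliver 1→0:  nop
8. deliver 2→0:  nop
9. deliver 1→2:  nop
10. timeout(0):  <0:coor t2 ->
11. deliver 3→1:  nop
12. recover(1):  <1:part t1 ->
13. propose(0,'q'):  <0:coor t3 ->
14. deliver 0→2:  <2:part t2 ->

empty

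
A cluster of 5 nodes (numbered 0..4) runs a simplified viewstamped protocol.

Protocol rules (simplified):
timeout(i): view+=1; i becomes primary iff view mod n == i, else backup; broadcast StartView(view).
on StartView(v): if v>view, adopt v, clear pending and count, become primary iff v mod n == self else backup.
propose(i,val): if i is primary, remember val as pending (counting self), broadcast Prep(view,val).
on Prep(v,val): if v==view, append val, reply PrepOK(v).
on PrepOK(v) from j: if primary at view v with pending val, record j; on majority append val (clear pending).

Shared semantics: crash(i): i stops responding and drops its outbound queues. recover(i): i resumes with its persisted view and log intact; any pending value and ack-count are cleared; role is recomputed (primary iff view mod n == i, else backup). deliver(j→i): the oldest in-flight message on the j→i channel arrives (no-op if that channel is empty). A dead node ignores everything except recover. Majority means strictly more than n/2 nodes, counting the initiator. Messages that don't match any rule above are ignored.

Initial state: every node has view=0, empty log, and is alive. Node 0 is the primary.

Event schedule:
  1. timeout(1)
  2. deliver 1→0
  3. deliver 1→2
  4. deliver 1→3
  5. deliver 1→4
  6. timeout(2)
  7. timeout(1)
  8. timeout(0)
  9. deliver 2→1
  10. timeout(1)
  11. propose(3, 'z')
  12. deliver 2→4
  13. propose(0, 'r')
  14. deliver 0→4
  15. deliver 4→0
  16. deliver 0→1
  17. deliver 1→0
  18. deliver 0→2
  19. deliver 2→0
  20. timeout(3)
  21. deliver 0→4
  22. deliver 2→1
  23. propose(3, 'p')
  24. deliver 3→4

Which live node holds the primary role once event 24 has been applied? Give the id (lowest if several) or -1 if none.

2

[1] timeout(1) → N1(prim v1 [-])
[2] deliver 1→0 → N0(back v1 [-])
[3] deliver 1→2 → N2(back v1 [-])
[4] deliver 1→3 → N3(back v1 [-])
[5] deliver 1→4 → N4(back v1 [-])
[6] timeout(2) → N2(prim v2 [-])
[7] timeout(1) → N1(back v2 [-])
[8] timeout(0) → N0(back v2 [-])
[9] deliver 2→1 → ∅
[10] timeout(1) → N1(back v3 [-])
[11] propose(3,'z') → ∅
[12] deliver 2→4 → N4(back v2 [-])
[13] propose(0,'r') → ∅
[14] deliver 0→4 → ∅
[15] deliver 4→0 → ∅
[16] deliver 0→1 → ∅
[17] deliver 1→0 → ∅
[18] deliver 0→2 → ∅
[19] deliver 2→0 → ∅
[20] timeout(3) → N3(back v2 [-])
[21] deliver 0→4 → ∅
[22] deliver 2→1 → ∅
[23] propose(3,'p') → ∅
[24] deliver 3→4 → ∅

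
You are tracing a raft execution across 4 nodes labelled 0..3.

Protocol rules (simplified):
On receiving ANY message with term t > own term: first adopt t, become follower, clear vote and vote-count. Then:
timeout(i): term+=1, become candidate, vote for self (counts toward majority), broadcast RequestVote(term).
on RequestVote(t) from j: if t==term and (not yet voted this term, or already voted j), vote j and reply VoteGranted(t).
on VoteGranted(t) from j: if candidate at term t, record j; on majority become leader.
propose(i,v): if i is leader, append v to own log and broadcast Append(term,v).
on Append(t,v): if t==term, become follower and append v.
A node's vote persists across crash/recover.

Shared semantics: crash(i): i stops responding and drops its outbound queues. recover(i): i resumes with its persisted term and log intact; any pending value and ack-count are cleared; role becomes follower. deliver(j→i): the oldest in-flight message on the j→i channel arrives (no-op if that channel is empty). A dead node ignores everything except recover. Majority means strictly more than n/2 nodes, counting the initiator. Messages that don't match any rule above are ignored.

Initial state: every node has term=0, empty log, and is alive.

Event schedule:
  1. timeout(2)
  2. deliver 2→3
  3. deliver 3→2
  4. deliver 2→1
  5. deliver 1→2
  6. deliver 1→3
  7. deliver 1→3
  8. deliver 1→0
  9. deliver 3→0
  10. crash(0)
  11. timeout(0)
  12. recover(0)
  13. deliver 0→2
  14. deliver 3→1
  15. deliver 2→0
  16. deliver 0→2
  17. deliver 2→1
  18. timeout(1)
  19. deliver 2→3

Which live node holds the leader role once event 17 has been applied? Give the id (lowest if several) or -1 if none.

1. timeout(2):  <2:cand t1 ->
2. deliver 2→3:  <3:foll t1 ->
3. deliver 3→2:  nop
4. deliver 2→1:  <1:foll t1 ->
5. deliver 1→2:  <2:lead t1 ->
6. deliver 1→3:  nop
7. deliver 1→3:  nop
8. deliver 1→0:  nop
9. deliver 3→0:  nop
10. crash(0):  <0:✗foll t0 ->
11. timeout(0):  nop
12. recover(0):  <0:foll t0 ->
13. deliver 0→2:  nop
14. deliver 3→1:  nop
15. deliver 2→0:  <0:foll t1 ->
16. deliver 0→2:  nop
17. deliver 2→1:  nop

2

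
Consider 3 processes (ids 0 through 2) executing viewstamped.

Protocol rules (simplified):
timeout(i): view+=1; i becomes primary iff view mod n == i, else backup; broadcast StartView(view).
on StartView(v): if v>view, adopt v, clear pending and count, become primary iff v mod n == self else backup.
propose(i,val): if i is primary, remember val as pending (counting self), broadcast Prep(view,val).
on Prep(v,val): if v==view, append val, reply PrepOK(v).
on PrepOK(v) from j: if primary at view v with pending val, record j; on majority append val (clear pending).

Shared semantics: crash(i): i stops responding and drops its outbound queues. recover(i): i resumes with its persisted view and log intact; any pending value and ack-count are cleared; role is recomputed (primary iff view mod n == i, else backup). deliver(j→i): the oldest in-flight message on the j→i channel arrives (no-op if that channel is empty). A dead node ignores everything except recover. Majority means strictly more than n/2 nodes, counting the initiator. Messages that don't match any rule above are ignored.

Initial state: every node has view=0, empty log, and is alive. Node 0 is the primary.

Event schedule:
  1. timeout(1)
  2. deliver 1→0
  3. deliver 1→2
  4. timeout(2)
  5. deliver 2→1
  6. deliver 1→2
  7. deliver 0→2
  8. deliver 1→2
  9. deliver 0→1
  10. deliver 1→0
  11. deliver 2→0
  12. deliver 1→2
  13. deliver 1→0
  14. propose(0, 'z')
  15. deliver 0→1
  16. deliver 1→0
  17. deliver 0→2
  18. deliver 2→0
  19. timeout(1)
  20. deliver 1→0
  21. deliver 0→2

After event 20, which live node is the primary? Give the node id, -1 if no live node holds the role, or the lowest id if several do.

step 1 timeout(1): 1={prim,v=1,log=-}
step 2 deliver 1→0: 0={back,v=1,log=-}
step 3 deliver 1→2: 2={back,v=1,log=-}
step 4 timeout(2): 2={prim,v=2,log=-}
step 5 deliver 2→1: 1={back,v=2,log=-}
step 6 deliver 1→2: —
step 7 deliver 0→2: —
step 8 deliver 1→2: —
step 9 deliver 0→1: —
step 10 deliver 1→0: —
step 11 deliver 2→0: 0={back,v=2,log=-}
step 12 deliver 1→2: —
step 13 deliver 1→0: —
step 14 propose(0,'z'): —
step 15 deliver 0→1: —
step 16 deliver 1→0: —
step 17 deliver 0→2: —
step 18 deliver 2→0: —
step 19 timeout(1): 1={back,v=3,log=-}
step 20 deliver 1→0: 0={prim,v=3,log=-}

0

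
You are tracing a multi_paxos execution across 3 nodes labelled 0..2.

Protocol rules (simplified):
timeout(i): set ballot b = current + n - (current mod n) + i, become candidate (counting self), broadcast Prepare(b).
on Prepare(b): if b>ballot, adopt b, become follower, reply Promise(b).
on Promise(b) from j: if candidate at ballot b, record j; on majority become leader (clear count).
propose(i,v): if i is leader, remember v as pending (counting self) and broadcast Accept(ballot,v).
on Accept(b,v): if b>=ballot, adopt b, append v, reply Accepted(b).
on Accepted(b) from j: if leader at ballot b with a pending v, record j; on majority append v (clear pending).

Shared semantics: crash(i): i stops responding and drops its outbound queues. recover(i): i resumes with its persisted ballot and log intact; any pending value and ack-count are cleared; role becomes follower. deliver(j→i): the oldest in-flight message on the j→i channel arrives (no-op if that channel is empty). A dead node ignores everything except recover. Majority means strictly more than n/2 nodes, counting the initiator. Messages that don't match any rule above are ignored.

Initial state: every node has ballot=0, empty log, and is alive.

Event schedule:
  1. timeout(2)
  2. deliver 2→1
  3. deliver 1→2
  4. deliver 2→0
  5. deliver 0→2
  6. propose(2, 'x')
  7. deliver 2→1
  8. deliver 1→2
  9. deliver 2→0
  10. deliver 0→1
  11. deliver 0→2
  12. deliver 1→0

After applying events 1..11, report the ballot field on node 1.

[1] timeout(2) → N2(cand b5 [-])
[2] deliver 2→1 → N1(foll b5 [-])
[3] deliver 1→2 → N2(lead b5 [-])
[4] deliver 2→0 → N0(foll b5 [-])
[5] deliver 0→2 → ∅
[6] propose(2,'x') → ∅
[7] deliver 2→1 → N1(foll b5 [x])
[8] deliver 1→2 → N2(lead b5 [x])
[9] deliver 2→0 → N0(foll b5 [x])
[10] deliver 0→1 → ∅
[11] deliver 0→2 → ∅

5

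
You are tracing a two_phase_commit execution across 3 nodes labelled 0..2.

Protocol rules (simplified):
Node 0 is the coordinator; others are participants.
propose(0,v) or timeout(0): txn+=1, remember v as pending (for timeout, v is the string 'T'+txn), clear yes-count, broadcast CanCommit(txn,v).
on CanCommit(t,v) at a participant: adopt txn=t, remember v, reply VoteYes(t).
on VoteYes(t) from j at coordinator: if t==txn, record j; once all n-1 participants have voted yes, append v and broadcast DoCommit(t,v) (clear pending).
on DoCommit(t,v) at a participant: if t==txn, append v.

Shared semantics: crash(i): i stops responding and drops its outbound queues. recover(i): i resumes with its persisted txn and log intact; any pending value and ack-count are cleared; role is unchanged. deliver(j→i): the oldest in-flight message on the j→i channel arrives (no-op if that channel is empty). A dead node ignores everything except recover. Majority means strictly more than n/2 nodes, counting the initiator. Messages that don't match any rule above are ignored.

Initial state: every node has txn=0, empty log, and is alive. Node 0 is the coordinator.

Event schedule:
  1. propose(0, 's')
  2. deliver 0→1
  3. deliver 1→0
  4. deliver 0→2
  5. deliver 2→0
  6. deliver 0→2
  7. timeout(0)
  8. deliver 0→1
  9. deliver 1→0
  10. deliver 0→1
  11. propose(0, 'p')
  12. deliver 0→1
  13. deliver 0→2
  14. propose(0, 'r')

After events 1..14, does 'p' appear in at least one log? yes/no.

after 1 — propose(0,'s'): n0:coor/t1/[-]
after 2 — deliver 0→1: n1:part/t1/[-]
after 3 — deliver 1→0: ·
after 4 — deliver 0→2: n2:part/t1/[-]
after 5 — deliver 2→0: n0:coor/t1/[s]
after 6 — deliver 0→2: n2:part/t1/[s]
after 7 — timeout(0): n0:coor/t2/[s]
after 8 — deliver 0→1: n1:part/t1/[s]
after 9 — deliver 1→0: ·
after 10 — deliver 0→1: n1:part/t2/[s]
after 11 — propose(0,'p'): n0:coor/t3/[s]
after 12 — deliver 0→1: n1:part/t3/[s]
after 13 — deliver 0→2: n2:part/t2/[s]
after 14 — propose(0,'r'): n0:coor/t4/[s]

no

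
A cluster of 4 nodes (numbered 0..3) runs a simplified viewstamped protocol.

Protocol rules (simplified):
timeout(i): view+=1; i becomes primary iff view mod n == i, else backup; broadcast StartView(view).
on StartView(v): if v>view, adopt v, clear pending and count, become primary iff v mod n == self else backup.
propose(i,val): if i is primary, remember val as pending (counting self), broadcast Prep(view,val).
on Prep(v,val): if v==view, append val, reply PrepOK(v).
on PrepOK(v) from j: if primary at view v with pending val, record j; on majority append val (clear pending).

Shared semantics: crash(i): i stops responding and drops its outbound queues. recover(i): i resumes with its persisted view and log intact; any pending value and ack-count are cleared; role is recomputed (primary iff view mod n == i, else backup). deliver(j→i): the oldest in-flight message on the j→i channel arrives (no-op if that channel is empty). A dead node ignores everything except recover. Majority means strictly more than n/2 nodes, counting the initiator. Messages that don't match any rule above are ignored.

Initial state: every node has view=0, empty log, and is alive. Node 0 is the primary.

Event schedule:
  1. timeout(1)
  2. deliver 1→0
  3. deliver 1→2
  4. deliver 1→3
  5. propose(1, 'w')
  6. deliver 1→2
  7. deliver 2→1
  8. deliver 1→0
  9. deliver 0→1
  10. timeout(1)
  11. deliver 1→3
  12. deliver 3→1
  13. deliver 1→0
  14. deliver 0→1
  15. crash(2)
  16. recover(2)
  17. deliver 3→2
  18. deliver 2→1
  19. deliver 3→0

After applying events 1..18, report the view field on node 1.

2

1. timeout(1):  <1:prim v1 ->
2. deliver 1→0:  <0:back v1 ->
3. deliver 1→2:  <2:back v1 ->
4. deliver 1→3:  <3:back v1 ->
5. propose(1,'w'):  nop
6. deliver 1→2:  <2:back v1 w>
7. deliver 2→1:  nop
8. deliver 1→0:  <0:back v1 w>
9. deliver 0→1:  <1:prim v1 w>
10. timeout(1):  <1:back v2 w>
11. deliver 1→3:  <3:back v1 w>
12. deliver 3→1:  nop
13. deliver 1→0:  <0:back v2 w>
14. deliver 0→1:  nop
15. crash(2):  <2:✗back v1 w>
16. recover(2):  <2:back v1 w>
17. deliver 3→2:  nop
18. deliver 2→1:  nop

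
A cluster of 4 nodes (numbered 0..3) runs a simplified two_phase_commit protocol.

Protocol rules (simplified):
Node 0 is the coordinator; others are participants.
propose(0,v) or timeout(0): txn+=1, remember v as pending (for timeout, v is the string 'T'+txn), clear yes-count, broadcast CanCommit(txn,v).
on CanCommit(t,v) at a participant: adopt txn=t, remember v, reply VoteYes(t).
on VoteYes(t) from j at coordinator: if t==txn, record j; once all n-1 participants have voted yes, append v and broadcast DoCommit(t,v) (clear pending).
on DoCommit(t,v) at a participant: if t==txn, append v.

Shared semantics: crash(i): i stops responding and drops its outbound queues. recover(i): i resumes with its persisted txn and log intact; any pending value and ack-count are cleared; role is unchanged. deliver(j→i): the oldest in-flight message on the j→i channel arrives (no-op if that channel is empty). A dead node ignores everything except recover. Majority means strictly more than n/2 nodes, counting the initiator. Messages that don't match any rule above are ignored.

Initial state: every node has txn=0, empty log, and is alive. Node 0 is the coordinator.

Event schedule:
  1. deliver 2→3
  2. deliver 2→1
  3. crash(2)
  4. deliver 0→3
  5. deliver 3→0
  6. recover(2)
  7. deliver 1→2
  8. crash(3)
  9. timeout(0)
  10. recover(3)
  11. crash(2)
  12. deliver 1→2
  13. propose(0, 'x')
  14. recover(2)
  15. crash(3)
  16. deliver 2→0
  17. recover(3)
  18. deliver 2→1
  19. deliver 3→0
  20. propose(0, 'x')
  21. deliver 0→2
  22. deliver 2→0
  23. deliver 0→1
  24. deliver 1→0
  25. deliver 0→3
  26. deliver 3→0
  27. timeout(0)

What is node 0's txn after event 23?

after 1 — deliver 2→3: ·
after 2 — deliver 2→1: ·
after 3 — crash(2): n2:✗part/t0/[-]
after 4 — deliver 0→3: ·
after 5 — deliver 3→0: ·
after 6 — recover(2): n2:part/t0/[-]
after 7 — deliver 1→2: ·
after 8 — crash(3): n3:✗part/t0/[-]
after 9 — timeout(0): n0:coor/t1/[-]
after 10 — recover(3): n3:part/t0/[-]
after 11 — crash(2): n2:✗part/t0/[-]
after 12 — deliver 1→2: ·
after 13 — propose(0,'x'): n0:coor/t2/[-]
after 14 — recover(2): n2:part/t0/[-]
after 15 — crash(3): n3:✗part/t0/[-]
after 16 — deliver 2→0: ·
after 17 — recover(3): n3:part/t0/[-]
after 18 — deliver 2→1: ·
after 19 — deliver 3→0: ·
after 20 — propose(0,'x'): n0:coor/t3/[-]
after 21 — deliver 0→2: n2:part/t1/[-]
after 22 — deliver 2→0: ·
after 23 — deliver 0→1: n1:part/t1/[-]

3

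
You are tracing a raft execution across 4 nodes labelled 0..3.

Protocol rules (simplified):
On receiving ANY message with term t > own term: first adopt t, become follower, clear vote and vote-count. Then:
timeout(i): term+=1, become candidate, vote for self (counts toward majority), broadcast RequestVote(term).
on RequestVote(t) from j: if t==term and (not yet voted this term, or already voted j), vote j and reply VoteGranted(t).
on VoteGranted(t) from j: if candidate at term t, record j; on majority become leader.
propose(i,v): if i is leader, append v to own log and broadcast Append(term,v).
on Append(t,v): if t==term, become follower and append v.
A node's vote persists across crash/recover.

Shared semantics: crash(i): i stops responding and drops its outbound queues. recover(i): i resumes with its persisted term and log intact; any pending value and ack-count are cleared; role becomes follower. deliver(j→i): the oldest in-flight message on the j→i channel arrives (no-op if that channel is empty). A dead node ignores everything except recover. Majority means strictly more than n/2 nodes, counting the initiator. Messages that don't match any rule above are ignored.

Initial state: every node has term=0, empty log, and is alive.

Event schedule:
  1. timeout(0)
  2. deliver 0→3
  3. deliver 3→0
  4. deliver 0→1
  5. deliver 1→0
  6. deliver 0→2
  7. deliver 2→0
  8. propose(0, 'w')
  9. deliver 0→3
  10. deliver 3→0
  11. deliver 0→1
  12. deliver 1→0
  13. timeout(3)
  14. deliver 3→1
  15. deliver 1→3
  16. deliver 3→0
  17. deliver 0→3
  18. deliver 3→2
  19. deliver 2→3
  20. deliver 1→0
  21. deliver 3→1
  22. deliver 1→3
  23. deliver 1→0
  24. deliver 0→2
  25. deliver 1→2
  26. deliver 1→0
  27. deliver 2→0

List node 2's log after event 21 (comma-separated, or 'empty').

e1 timeout(0): 0[cand,t=1,-]
e2 deliver 0→3: 3[foll,t=1,-]
e3 deliver 3→0: ·
e4 deliver 0→1: 1[foll,t=1,-]
e5 deliver 1→0: 0[lead,t=1,-]
e6 deliver 0→2: 2[foll,t=1,-]
e7 deliver 2→0: ·
e8 propose(0,'w'): 0[lead,t=1,w]
e9 deliver 0→3: 3[foll,t=1,w]
e10 deliver 3→0: ·
e11 deliver 0→1: 1[foll,t=1,w]
e12 deliver 1→0: ·
e13 timeout(3): 3[cand,t=2,w]
e14 deliver 3→1: 1[foll,t=2,w]
e15 deliver 1→3: ·
e16 deliver 3→0: 0[foll,t=2,w]
e17 deliver 0→3: 3[lead,t=2,w]
e18 deliver 3→2: 2[foll,t=2,-]
e19 deliver 2→3: ·
e20 deliver 1→0: ·
e21 deliver 3→1: ·

empty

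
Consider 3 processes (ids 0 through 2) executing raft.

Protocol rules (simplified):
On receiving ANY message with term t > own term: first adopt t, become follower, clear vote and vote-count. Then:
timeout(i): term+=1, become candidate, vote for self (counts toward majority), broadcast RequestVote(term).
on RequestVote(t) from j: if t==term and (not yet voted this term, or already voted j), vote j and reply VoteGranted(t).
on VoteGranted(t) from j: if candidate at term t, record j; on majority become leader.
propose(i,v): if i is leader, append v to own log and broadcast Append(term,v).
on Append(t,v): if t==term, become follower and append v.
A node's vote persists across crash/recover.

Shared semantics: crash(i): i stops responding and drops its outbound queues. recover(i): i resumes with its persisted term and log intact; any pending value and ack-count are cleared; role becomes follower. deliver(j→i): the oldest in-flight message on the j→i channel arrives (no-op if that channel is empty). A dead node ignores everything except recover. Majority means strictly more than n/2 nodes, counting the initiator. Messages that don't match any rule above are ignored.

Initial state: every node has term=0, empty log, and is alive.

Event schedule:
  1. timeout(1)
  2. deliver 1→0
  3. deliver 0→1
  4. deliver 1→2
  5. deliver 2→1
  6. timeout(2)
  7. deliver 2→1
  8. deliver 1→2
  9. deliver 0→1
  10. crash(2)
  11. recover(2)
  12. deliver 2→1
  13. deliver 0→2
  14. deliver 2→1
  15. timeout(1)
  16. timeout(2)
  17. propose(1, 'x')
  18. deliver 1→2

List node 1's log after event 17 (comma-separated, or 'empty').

after 1 — timeout(1): n1:cand/t1/[-]
after 2 — deliver 1→0: n0:foll/t1/[-]
after 3 — deliver 0→1: n1:lead/t1/[-]
after 4 — deliver 1→2: n2:foll/t1/[-]
after 5 — deliver 2→1: ·
after 6 — timeout(2): n2:cand/t2/[-]
after 7 — deliver 2→1: n1:foll/t2/[-]
after 8 — deliver 1→2: n2:lead/t2/[-]
after 9 — deliver 0→1: ·
after 10 — crash(2): n2:✗lead/t2/[-]
after 11 — recover(2): n2:foll/t2/[-]
after 12 — deliver 2→1: ·
after 13 — deliver 0→2: ·
after 14 — deliver 2→1: ·
after 15 — timeout(1): n1:cand/t3/[-]
after 16 — timeout(2): n2:cand/t3/[-]
after 17 — propose(1,'x'): ·

empty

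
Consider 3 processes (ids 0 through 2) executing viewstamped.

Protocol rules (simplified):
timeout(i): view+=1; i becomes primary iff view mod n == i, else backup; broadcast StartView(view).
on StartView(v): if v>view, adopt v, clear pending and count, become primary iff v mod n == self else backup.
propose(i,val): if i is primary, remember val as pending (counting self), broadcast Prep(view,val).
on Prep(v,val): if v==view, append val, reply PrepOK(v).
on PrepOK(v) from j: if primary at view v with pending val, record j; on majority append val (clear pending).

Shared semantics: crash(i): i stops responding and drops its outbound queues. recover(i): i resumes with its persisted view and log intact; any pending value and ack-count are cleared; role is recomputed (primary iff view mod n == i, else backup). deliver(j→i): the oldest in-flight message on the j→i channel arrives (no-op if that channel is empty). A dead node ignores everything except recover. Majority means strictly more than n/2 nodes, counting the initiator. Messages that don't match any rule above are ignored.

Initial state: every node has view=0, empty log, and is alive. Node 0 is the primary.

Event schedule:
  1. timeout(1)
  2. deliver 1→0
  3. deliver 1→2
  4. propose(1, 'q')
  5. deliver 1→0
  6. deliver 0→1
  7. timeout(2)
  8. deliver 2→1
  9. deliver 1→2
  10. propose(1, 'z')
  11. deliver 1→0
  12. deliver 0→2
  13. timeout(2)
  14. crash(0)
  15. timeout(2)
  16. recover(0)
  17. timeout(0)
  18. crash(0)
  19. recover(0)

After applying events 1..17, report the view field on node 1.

step 1 timeout(1): 1={prim,v=1,log=-}
step 2 deliver 1→0: 0={back,v=1,log=-}
step 3 deliver 1→2: 2={back,v=1,log=-}
step 4 propose(1,'q'): —
step 5 deliver 1→0: 0={back,v=1,log=q}
step 6 deliver 0→1: 1={prim,v=1,log=q}
step 7 timeout(2): 2={prim,v=2,log=-}
step 8 deliver 2→1: 1={back,v=2,log=q}
step 9 deliver 1→2: —
step 10 propose(1,'z'): —
step 11 deliver 1→0: —
step 12 deliver 0→2: —
step 13 timeout(2): 2={back,v=3,log=-}
step 14 crash(0): 0={✗back,v=1,log=q}
step 15 timeout(2): 2={back,v=4,log=-}
step 16 recover(0): 0={back,v=1,log=q}
step 17 timeout(0): 0={back,v=2,log=q}

2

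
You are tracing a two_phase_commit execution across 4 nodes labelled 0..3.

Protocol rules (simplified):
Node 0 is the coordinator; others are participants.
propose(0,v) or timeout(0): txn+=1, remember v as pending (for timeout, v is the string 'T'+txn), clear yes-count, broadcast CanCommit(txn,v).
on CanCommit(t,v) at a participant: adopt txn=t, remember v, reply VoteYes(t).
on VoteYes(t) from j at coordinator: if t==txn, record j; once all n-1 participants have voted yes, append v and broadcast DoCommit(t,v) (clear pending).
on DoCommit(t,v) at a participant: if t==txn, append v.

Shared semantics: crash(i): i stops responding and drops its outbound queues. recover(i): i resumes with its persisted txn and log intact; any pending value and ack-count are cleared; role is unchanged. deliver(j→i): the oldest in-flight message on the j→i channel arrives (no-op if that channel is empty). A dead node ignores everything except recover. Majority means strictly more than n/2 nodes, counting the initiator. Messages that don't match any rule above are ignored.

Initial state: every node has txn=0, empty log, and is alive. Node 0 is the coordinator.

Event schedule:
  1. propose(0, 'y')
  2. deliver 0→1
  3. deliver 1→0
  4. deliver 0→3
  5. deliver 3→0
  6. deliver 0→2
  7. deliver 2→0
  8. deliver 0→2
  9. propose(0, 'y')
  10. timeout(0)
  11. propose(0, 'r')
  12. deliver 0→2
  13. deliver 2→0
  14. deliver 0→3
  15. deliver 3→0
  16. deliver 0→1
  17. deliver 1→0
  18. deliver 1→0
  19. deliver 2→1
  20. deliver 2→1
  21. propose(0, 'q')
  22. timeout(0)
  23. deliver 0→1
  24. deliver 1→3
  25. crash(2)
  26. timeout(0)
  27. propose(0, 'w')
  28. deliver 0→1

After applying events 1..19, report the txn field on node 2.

e1 propose(0,'y'): 0[coor,t=1,-]
e2 deliver 0→1: 1[part,t=1,-]
e3 deliver 1→0: ·
e4 deliver 0→3: 3[part,t=1,-]
e5 deliver 3→0: ·
e6 deliver 0→2: 2[part,t=1,-]
e7 deliver 2→0: 0[coor,t=1,y]
e8 deliver 0→2: 2[part,t=1,y]
e9 propose(0,'y'): 0[coor,t=2,y]
e10 timeout(0): 0[coor,t=3,y]
e11 propose(0,'r'): 0[coor,t=4,y]
e12 deliver 0→2: 2[part,t=2,y]
e13 deliver 2→0: ·
e14 deliver 0→3: 3[part,t=1,y]
e15 deliver 3→0: ·
e16 deliver 0→1: 1[part,t=1,y]
e17 deliver 1→0: ·
e18 deliver 1→0: ·
e19 deliver 2→1: ·

2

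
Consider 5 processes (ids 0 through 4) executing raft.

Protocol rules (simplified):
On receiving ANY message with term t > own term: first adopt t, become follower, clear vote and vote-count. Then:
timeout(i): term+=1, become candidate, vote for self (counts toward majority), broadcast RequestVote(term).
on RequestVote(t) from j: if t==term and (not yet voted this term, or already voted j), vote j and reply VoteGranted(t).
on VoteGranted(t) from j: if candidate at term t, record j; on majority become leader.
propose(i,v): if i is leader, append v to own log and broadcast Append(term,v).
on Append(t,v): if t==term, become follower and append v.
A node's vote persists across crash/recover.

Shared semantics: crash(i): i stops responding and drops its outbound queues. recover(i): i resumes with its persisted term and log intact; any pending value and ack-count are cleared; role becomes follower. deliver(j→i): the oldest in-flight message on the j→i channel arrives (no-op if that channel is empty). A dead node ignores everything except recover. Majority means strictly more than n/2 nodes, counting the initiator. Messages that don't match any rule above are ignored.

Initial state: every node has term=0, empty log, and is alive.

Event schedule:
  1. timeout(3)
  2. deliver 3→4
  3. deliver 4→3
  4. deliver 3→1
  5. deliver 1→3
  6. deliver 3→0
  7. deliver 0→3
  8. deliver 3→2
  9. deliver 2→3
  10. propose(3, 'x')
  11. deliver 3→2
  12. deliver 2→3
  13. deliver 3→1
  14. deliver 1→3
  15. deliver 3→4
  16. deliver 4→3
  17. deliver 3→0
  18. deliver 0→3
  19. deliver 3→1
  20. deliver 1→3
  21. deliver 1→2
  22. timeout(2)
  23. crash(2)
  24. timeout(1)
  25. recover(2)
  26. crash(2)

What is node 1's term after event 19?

1

[1] timeout(3) → N3(cand t1 [-])
[2] deliver 3→4 → N4(foll t1 [-])
[3] deliver 4→3 → ∅
[4] deliver 3→1 → N1(foll t1 [-])
[5] deliver 1→3 → N3(lead t1 [-])
[6] deliver 3→0 → N0(foll t1 [-])
[7] deliver 0→3 → ∅
[8] deliver 3→2 → N2(foll t1 [-])
[9] deliver 2→3 → ∅
[10] propose(3,'x') → N3(lead t1 [x])
[11] deliver 3→2 → N2(foll t1 [x])
[12] deliver 2→3 → ∅
[13] deliver 3→1 → N1(foll t1 [x])
[14] deliver 1→3 → ∅
[15] deliver 3→4 → N4(foll t1 [x])
[16] deliver 4→3 → ∅
[17] deliver 3→0 → N0(foll t1 [x])
[18] deliver 0→3 → ∅
[19] deliver 3→1 → ∅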